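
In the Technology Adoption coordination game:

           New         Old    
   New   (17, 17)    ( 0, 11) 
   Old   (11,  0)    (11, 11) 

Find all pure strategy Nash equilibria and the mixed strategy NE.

Pure NE: (New, New) and (Old, Old); Mixed NE: p = 0.6471, q = 0.6471

Work:
Check pure NE:
(New, New): (17, 17) - no unilateral deviation beneficial
(Old, Old): (11, 11) - no unilateral deviation beneficial
Mixed NE: P1 plays New with p = 0.6471, P2 plays New with q = 0.6471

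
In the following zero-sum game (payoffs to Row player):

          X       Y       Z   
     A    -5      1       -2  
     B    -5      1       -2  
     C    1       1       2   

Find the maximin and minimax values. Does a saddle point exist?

Maximin = 1, Minimax = 1, Saddle: True

Work:
Row minimums: [-5, -5, 1] → maximin = 1
Column maximums: [1, 1, 2] → minimax = 1
Saddle point exists! Game value = 1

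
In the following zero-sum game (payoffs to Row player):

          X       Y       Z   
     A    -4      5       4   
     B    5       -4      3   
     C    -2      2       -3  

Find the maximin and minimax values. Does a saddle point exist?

Maximin = -3, Minimax = 4, Saddle: False

Work:
Row minimums: [-4, -4, -3] → maximin = -3
Column maximums: [5, 5, 4] → minimax = 4
No saddle point (maximin ≠ minimax). Mixed strategy needed.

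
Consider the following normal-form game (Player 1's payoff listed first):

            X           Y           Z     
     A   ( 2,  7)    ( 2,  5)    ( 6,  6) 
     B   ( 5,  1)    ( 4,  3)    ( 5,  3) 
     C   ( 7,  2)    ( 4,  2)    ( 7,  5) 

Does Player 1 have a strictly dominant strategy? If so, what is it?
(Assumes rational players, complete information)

No strictly dominant strategy exists for Player 1

Work:
A strategy strictly dominates another if it gives a strictly higher payoff against every opponent action. Compare each pair of P1's strategies column-by-column:
  A vs B: [2 vs 5, 2 vs 4, 6 vs 5] → A does not strictly dominate B (column X: 2 ≤ 5)
  A vs C: [2 vs 7, 2 vs 4, 6 vs 7] → A does not strictly dominate C (column X: 2 ≤ 7)
  B vs A: [5 vs 2, 4 vs 2, 5 vs 6] → B does not strictly dominate A (column Z: 5 ≤ 6)
  B vs C: [5 vs 7, 4 vs 4, 5 vs 7] → B does not strictly dominate C (column X: 5 ≤ 7)
  C vs A: [7 vs 2, 4 vs 2, 7 vs 6] → C strictly dominates A
  C vs B: [7 vs 5, 4 vs 4, 7 vs 5] → C does not strictly dominate B (column Y: 4 ≤ 4)
No single strategy strictly dominates all others → no strictly dominant strategy.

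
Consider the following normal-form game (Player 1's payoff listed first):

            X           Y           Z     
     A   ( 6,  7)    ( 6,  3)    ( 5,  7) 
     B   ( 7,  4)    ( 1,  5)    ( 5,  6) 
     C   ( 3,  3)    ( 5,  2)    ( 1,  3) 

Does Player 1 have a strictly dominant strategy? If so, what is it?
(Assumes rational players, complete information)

No strictly dominant strategy exists for Player 1

Work:
A strategy strictly dominates another if it gives a strictly higher payoff against every opponent action. Compare each pair of P1's strategies column-by-column:
  A vs B: [6 vs 7, 6 vs 1, 5 vs 5] → A does not strictly dominate B (column X: 6 ≤ 7)
  A vs C: [6 vs 3, 6 vs 5, 5 vs 1] → A strictly dominates C
  B vs A: [7 vs 6, 1 vs 6, 5 vs 5] → B does not strictly dominate A (column Y: 1 ≤ 6)
  B vs C: [7 vs 3, 1 vs 5, 5 vs 1] → B does not strictly dominate C (column Y: 1 ≤ 5)
  C vs A: [3 vs 6, 5 vs 6, 1 vs 5] → C does not strictly dominate A (column X: 3 ≤ 6)
  C vs B: [3 vs 7, 5 vs 1, 1 vs 5] → C does not strictly dominate B (column X: 3 ≤ 7)
No single strategy strictly dominates all others → no strictly dominant strategy.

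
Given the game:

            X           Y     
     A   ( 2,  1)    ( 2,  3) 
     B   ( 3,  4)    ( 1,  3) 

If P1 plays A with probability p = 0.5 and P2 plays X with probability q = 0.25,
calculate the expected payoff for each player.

E[P1] = 1.75, E[P2] = 2.875

Work:
E[P1] = p·q·π₁(A,X) + p·(1-q)·π₁(A,Y) + (1-p)·q·π₁(B,X) + (1-p)·(1-q)·π₁(B,Y)
= 0.5·0.25·2 + 0.5·0.75·2 + 0.5·0.25·3 + 0.5·0.75·1
= 1.75

E[P2] = 2.875 (similar calculation)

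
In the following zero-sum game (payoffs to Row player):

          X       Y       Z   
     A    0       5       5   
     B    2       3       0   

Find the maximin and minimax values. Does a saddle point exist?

Maximin = 0, Minimax = 2, Saddle: False

Work:
Row minimums: [0, 0] → maximin = 0
Column maximums: [2, 5, 5] → minimax = 2
No saddle point (maximin ≠ minimax). Mixed strategy needed.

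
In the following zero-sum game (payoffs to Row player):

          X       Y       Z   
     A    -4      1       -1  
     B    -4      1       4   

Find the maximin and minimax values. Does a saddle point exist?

Maximin = -4, Minimax = -4, Saddle: True

Work:
Row minimums: [-4, -4] → maximin = -4
Column maximums: [-4, 1, 4] → minimax = -4
Saddle point exists! Game value = -4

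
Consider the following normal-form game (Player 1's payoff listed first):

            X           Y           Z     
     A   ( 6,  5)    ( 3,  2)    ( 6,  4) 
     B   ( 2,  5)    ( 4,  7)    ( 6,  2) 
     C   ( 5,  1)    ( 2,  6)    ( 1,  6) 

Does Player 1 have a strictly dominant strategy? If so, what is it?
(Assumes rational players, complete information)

No strictly dominant strategy exists for Player 1

Work:
A strategy strictly dominates another if it gives a strictly higher payoff against every opponent action. Compare each pair of P1's strategies column-by-column:
  A vs B: [6 vs 2, 3 vs 4, 6 vs 6] → A does not strictly dominate B (column Y: 3 ≤ 4)
  A vs C: [6 vs 5, 3 vs 2, 6 vs 1] → A strictly dominates C
  B vs A: [2 vs 6, 4 vs 3, 6 vs 6] → B does not strictly dominate A (column X: 2 ≤ 6)
  B vs C: [2 vs 5, 4 vs 2, 6 vs 1] → B does not strictly dominate C (column X: 2 ≤ 5)
  C vs A: [5 vs 6, 2 vs 3, 1 vs 6] → C does not strictly dominate A (column X: 5 ≤ 6)
  C vs B: [5 vs 2, 2 vs 4, 1 vs 6] → C does not strictly dominate B (column Y: 2 ≤ 4)
No single strategy strictly dominates all others → no strictly dominant strategy.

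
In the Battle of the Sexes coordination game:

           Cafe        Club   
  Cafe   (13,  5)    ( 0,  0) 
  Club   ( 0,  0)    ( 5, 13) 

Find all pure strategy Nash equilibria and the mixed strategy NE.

Pure NE: (Cafe, Cafe) and (Club, Club); Mixed NE: p = 0.7222, q = 0.2778

Work:
Check pure NE:
(Cafe, Cafe): (13, 5) - no unilateral deviation beneficial
(Club, Club): (5, 13) - no unilateral deviation beneficial
Mixed NE: P1 plays Cafe with p = 0.7222, P2 plays Cafe with q = 0.2778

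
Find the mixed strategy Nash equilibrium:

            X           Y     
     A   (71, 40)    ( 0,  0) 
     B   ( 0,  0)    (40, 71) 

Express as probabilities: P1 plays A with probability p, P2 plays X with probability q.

p = 0.6396, q = 0.3604

Work:
Find probabilities that make opponent indifferent:
P2 chooses q to make P1 indifferent between A and B
P1 chooses p to make P2 indifferent between X and Y
Mixed NE: P1 plays (A: 0.6396, B: 0.3604), P2 plays (X: 0.3604, Y: 0.6396)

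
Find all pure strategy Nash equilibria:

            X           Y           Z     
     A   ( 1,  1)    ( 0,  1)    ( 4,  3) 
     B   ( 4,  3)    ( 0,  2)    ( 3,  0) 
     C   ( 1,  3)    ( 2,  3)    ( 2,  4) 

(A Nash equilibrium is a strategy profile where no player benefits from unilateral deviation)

Nash equilibrium: (A, Z), (B, X)

Work:
Best responses:
  P1 vs X: payoffs [1, 4, 1] → best response B (payoff 4)
  P1 vs Y: payoffs [0, 0, 2] → best response C (payoff 2)
  P1 vs Z: payoffs [4, 3, 2] → best response A (payoff 4)
  P2 vs A: payoffs [1, 1, 3] → best response Z (payoff 3)
  P2 vs B: payoffs [3, 2, 0] → best response X (payoff 3)
  P2 vs C: payoffs [3, 3, 4] → best response Z (payoff 4)
Mutual best responses: (A,Z), (B,X) → Nash equilibria.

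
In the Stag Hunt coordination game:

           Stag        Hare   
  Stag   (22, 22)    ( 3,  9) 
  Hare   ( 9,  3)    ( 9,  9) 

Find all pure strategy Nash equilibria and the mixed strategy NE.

Pure NE: (Stag, Stag) and (Hare, Hare); Mixed NE: p = 0.3158, q = 0.3158

Work:
Check pure NE:
(Stag, Stag): (22, 22) - no unilateral deviation beneficial
(Hare, Hare): (9, 9) - no unilateral deviation beneficial
Mixed NE: P1 plays Stag with p = 0.3158, P2 plays Stag with q = 0.3158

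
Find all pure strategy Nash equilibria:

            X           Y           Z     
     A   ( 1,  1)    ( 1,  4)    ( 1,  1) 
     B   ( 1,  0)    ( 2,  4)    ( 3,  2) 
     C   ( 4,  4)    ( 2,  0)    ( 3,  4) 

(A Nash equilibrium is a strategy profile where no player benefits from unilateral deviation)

Nash equilibrium: (B, Y), (C, X), (C, Z)

Work:
Best responses:
  P1 vs X: payoffs [1, 1, 4] → best response C (payoff 4)
  P1 vs Y: payoffs [1, 2, 2] → best response B/C (payoff 2)
  P1 vs Z: payoffs [1, 3, 3] → best response B/C (payoff 3)
  P2 vs A: payoffs [1, 4, 1] → best response Y (payoff 4)
  P2 vs B: payoffs [0, 4, 2] → best response Y (payoff 4)
  P2 vs C: payoffs [4, 0, 4] → best response X/Z (payoff 4)
Mutual best responses: (B,Y), (C,X), (C,Z) → Nash equilibria.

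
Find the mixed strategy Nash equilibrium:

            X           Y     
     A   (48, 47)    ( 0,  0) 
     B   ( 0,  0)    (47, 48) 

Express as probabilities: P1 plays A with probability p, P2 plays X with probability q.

p = 0.5053, q = 0.4947

Work:
Find probabilities that make opponent indifferent:
P2 chooses q to make P1 indifferent between A and B
P1 chooses p to make P2 indifferent between X and Y
Mixed NE: P1 plays (A: 0.5053, B: 0.4947), P2 plays (X: 0.4947, Y: 0.5053)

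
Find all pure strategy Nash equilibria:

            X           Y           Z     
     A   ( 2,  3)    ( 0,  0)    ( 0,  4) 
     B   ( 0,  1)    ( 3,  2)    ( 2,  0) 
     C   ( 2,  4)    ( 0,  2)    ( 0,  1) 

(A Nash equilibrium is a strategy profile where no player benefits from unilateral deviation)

Nash equilibrium: (B, Y), (C, X)

Work:
Best responses:
  P1 vs X: payoffs [2, 0, 2] → best response A/C (payoff 2)
  P1 vs Y: payoffs [0, 3, 0] → best response B (payoff 3)
  P1 vs Z: payoffs [0, 2, 0] → best response B (payoff 2)
  P2 vs A: payoffs [3, 0, 4] → best response Z (payoff 4)
  P2 vs B: payoffs [1, 2, 0] → best response Y (payoff 2)
  P2 vs C: payoffs [4, 2, 1] → best response X (payoff 4)
Mutual best responses: (B,Y), (C,X) → Nash equilibria.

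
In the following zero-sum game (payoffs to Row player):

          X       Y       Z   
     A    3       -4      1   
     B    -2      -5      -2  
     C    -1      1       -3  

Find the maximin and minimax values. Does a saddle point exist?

Maximin = -3, Minimax = 1, Saddle: False

Work:
Row minimums: [-4, -5, -3] → maximin = -3
Column maximums: [3, 1, 1] → minimax = 1
No saddle point (maximin ≠ minimax). Mixed strategy needed.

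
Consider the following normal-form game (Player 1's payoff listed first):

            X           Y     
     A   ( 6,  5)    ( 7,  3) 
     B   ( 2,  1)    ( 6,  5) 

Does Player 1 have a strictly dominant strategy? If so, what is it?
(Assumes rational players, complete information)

Yes, Player 1's strictly dominant strategy is A

Work:
A strategy strictly dominates another if it gives a strictly higher payoff against every opponent action. Compare each pair of P1's strategies column-by-column:
  A vs B: [6 vs 2, 7 vs 6] → A strictly dominates B
  B vs A: [2 vs 6, 6 vs 7] → B does not strictly dominate A (column X: 2 ≤ 6)
A strictly dominates every other strategy → strictly dominant.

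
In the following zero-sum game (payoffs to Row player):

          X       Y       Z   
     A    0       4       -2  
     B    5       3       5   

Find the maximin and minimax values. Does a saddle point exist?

Maximin = 3, Minimax = 4, Saddle: False

Work:
Row minimums: [-2, 3] → maximin = 3
Column maximums: [5, 4, 5] → minimax = 4
No saddle point (maximin ≠ minimax). Mixed strategy needed.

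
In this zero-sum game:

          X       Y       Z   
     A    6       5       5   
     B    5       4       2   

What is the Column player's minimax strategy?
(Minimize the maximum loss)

Column should play Y or Z (all achieve the minimum), value = 5

Work:
Column player minimizes Row's maximum payoff:
Column X: max payoff to Row = 6
Column Y: max payoff to Row = 5
Column Z: max payoff to Row = 5
Minimum is 5, achieved by columns Y, Z (tied).
Each of Y or Z is a minimax strategy.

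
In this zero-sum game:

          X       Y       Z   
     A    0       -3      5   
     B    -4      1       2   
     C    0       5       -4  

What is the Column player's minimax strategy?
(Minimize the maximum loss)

Column should play X, value = 0

Work:
Column player minimizes Row's maximum payoff:
Column X: max payoff to Row = 0
Column Y: max payoff to Row = 5
Column Z: max payoff to Row = 5
Minimum is 0, achieved by column X.
Minimax strategy: X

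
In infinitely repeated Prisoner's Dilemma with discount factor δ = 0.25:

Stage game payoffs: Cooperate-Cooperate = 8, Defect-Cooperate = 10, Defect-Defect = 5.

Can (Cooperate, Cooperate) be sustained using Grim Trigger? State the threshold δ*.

δ* = 0.4; since δ = 0.25 < 0.4, cooperation cannot be sustained

Work:
For Grim Trigger:
Cooperate forever: 8/(1-δ)
Defect then punished: 10 + 5·δ/(1-δ)
Need: 8/(1-δ) ≥ 10 + 5·δ/(1-δ)
Solving: δ ≥ (T-R)/(T-P) = (10-8)/(10-5) = 0.4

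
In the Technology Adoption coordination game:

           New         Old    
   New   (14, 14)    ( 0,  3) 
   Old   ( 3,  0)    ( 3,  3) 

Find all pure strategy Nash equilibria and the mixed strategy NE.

Pure NE: (New, New) and (Old, Old); Mixed NE: p = 0.2143, q = 0.2143

Work:
Check pure NE:
(New, New): (14, 14) - no unilateral deviation beneficial
(Old, Old): (3, 3) - no unilateral deviation beneficial
Mixed NE: P1 plays New with p = 0.2143, P2 plays New with q = 0.2143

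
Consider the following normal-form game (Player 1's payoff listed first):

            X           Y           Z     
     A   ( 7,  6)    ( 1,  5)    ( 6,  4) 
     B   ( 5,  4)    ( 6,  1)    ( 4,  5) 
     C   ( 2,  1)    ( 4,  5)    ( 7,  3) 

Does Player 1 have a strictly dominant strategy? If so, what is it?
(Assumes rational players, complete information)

No strictly dominant strategy exists for Player 1

Work:
A strategy strictly dominates another if it gives a strictly higher payoff against every opponent action. Compare each pair of P1's strategies column-by-column:
  A vs B: [7 vs 5, 1 vs 6, 6 vs 4] → A does not strictly dominate B (column Y: 1 ≤ 6)
  A vs C: [7 vs 2, 1 vs 4, 6 vs 7] → A does not strictly dominate C (column Y: 1 ≤ 4)
  B vs A: [5 vs 7, 6 vs 1, 4 vs 6] → B does not strictly dominate A (column X: 5 ≤ 7)
  B vs C: [5 vs 2, 6 vs 4, 4 vs 7] → B does not strictly dominate C (column Z: 4 ≤ 7)
  C vs A: [2 vs 7, 4 vs 1, 7 vs 6] → C does not strictly dominate A (column X: 2 ≤ 7)
  C vs B: [2 vs 5, 4 vs 6, 7 vs 4] → C does not strictly dominate B (column X: 2 ≤ 5)
No single strategy strictly dominates all others → no strictly dominant strategy.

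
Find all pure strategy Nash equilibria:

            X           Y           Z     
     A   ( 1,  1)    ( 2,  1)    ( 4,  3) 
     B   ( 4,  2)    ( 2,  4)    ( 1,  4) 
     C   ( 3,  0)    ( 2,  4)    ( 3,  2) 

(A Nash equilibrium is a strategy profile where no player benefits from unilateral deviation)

Nash equilibrium: (A, Z), (B, Y), (C, Y)

Work:
Best responses:
  P1 vs X: payoffs [1, 4, 3] → best response B (payoff 4)
  P1 vs Y: payoffs [2, 2, 2] → best response A/B/C (payoff 2)
  P1 vs Z: payoffs [4, 1, 3] → best response A (payoff 4)
  P2 vs A: payoffs [1, 1, 3] → best response Z (payoff 3)
  P2 vs B: payoffs [2, 4, 4] → best response Y/Z (payoff 4)
  P2 vs C: payoffs [0, 4, 2] → best response Y (payoff 4)
Mutual best responses: (A,Z), (B,Y), (C,Y) → Nash equilibria.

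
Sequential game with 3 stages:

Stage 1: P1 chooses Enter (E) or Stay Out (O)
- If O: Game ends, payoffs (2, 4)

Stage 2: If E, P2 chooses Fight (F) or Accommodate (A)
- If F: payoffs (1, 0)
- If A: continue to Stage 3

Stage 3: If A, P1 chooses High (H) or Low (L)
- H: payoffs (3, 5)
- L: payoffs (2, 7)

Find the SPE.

SPE: (E, A, H); Outcome (3, 5)

Work:
Stage 3: P1 chooses H (3 vs 2)
Stage 2: P2: F->0, A->5 (anticipating H). Choose A
Stage 1: P1: O->2, E->3 (anticipating A, H). Choose E
SPE path: E -> A -> H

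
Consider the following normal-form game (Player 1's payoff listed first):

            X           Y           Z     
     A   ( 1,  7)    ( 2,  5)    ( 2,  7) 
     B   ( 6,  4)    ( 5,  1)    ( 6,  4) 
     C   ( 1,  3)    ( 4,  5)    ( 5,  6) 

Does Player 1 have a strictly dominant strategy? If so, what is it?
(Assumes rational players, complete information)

Yes, Player 1's strictly dominant strategy is B

Work:
A strategy strictly dominates another if it gives a strictly higher payoff against every opponent action. Compare each pair of P1's strategies column-by-column:
  A vs B: [1 vs 6, 2 vs 5, 2 vs 6] → A does not strictly dominate B (column X: 1 ≤ 6)
  A vs C: [1 vs 1, 2 vs 4, 2 vs 5] → A does not strictly dominate C (column X: 1 ≤ 1)
  B vs A: [6 vs 1, 5 vs 2, 6 vs 2] → B strictly dominates A
  B vs C: [6 vs 1, 5 vs 4, 6 vs 5] → B strictly dominates C
  C vs A: [1 vs 1, 4 vs 2, 5 vs 2] → C does not strictly dominate A (column X: 1 ≤ 1)
  C vs B: [1 vs 6, 4 vs 5, 5 vs 6] → C does not strictly dominate B (column X: 1 ≤ 6)
B strictly dominates every other strategy → strictly dominant.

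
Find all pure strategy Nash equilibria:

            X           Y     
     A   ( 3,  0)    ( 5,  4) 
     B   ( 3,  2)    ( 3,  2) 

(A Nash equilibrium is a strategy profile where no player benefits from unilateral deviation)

Nash equilibrium: (A, Y), (B, X)

Work:
Best responses:
  P1 vs X: payoffs [3, 3] → best response A/B (payoff 3)
  P1 vs Y: payoffs [5, 3] → best response A (payoff 5)
  P2 vs A: payoffs [0, 4] → best response Y (payoff 4)
  P2 vs B: payoffs [2, 2] → best response X/Y (payoff 2)
Mutual best responses: (A,Y), (B,X) → Nash equilibria.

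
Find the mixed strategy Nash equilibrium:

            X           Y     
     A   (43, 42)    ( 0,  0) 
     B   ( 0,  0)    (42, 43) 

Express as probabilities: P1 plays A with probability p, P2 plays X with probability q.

p = 0.5059, q = 0.4941

Work:
Find probabilities that make opponent indifferent:
P2 chooses q to make P1 indifferent between A and B
P1 chooses p to make P2 indifferent between X and Y
Mixed NE: P1 plays (A: 0.5059, B: 0.4941), P2 plays (X: 0.4941, Y: 0.5059)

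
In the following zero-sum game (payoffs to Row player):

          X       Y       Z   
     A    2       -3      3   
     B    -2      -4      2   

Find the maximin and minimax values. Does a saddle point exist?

Maximin = -3, Minimax = -3, Saddle: True

Work:
Row minimums: [-3, -4] → maximin = -3
Column maximums: [2, -3, 3] → minimax = -3
Saddle point exists! Game value = -3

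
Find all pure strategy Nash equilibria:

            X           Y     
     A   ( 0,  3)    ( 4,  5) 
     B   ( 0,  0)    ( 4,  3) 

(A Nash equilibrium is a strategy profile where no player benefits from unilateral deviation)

Nash equilibrium: (A, Y), (B, Y)

Work:
Best responses:
  P1 vs X: payoffs [0, 0] → best response A/B (payoff 0)
  P1 vs Y: payoffs [4, 4] → best response A/B (payoff 4)
  P2 vs A: payoffs [3, 5] → best response Y (payoff 5)
  P2 vs B: payoffs [0, 3] → best response Y (payoff 3)
Mutual best responses: (A,Y), (B,Y) → Nash equilibria.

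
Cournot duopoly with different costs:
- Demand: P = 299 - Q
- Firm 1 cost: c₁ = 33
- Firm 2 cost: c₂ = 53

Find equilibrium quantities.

q₁* = 95.33, q₂* = 75.33

Work:
Reaction: q₁ = (299 - 33 - q₂)/2
Reaction: q₂ = (299 - 53 - q₁)/2
Solve simultaneously:
q₁* = (299 - 2×33 + 53)/3 = 95.33
q₂* = (299 - 2×53 + 33)/3 = 75.33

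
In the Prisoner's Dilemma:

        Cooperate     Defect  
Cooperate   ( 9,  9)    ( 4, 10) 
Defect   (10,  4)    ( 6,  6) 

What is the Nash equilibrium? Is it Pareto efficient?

(Defect, Defect) is NE; not Pareto efficient

Work:
Defect dominates Cooperate for both players:
If P2 cooperates: Defect (10) > Cooperate (9)
If P2 defects: Defect (6) > Cooperate (4)
NE: (Defect, Defect) with payoff (6, 6)
But (Cooperate, Cooperate) = (9, 9) Pareto dominates (6, 6)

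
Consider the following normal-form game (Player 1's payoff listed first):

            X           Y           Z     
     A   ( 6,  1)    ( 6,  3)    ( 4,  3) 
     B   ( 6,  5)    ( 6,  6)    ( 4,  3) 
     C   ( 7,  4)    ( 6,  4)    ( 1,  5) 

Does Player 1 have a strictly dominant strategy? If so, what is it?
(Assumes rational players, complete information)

No strictly dominant strategy exists for Player 1

Work:
A strategy strictly dominates another if it gives a strictly higher payoff against every opponent action. Compare each pair of P1's strategies column-by-column:
  A vs B: [6 vs 6, 6 vs 6, 4 vs 4] → A does not strictly dominate B (column X: 6 ≤ 6)
  A vs C: [6 vs 7, 6 vs 6, 4 vs 1] → A does not strictly dominate C (column X: 6 ≤ 7)
  B vs A: [6 vs 6, 6 vs 6, 4 vs 4] → B does not strictly dominate A (column X: 6 ≤ 6)
  B vs C: [6 vs 7, 6 vs 6, 4 vs 1] → B does not strictly dominate C (column X: 6 ≤ 7)
  C vs A: [7 vs 6, 6 vs 6, 1 vs 4] → C does not strictly dominate A (column Y: 6 ≤ 6)
  C vs B: [7 vs 6, 6 vs 6, 1 vs 4] → C does not strictly dominate B (column Y: 6 ≤ 6)
No single strategy strictly dominates all others → no strictly dominant strategy.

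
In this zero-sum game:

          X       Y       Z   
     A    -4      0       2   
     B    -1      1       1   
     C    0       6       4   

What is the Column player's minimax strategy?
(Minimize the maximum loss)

Column should play X, value = 0

Work:
Column player minimizes Row's maximum payoff:
Column X: max payoff to Row = 0
Column Y: max payoff to Row = 6
Column Z: max payoff to Row = 4
Minimum is 0, achieved by column X.
Minimax strategy: X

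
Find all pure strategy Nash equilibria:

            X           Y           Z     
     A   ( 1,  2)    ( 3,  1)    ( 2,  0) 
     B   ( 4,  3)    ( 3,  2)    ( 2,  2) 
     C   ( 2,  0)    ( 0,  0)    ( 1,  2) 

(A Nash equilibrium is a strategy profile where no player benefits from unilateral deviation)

Nash equilibrium: (B, X)

Work:
Best responses:
  P1 vs X: payoffs [1, 4, 2] → best response B (payoff 4)
  P1 vs Y: payoffs [3, 3, 0] → best response A/B (payoff 3)
  P1 vs Z: payoffs [2, 2, 1] → best response A/B (payoff 2)
  P2 vs A: payoffs [2, 1, 0] → best response X (payoff 2)
  P2 vs B: payoffs [3, 2, 2] → best response X (payoff 3)
  P2 vs C: payoffs [0, 0, 2] → best response Z (payoff 2)
Mutual best responses: (B,X) → Nash equilibria.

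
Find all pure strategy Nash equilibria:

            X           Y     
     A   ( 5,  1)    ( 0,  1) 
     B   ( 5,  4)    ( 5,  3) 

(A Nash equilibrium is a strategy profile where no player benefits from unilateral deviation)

Nash equilibrium: (A, X), (B, X)

Work:
Best responses:
  P1 vs X: payoffs [5, 5] → best response A/B (payoff 5)
  P1 vs Y: payoffs [0, 5] → best response B (payoff 5)
  P2 vs A: payoffs [1, 1] → best response X/Y (payoff 1)
  P2 vs B: payoffs [4, 3] → best response X (payoff 4)
Mutual best responses: (A,X), (B,X) → Nash equilibria.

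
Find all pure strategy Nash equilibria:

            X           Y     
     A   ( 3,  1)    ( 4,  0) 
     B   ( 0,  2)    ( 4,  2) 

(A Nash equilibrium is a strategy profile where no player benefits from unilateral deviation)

Nash equilibrium: (A, X), (B, Y)

Work:
Best responses:
  P1 vs X: payoffs [3, 0] → best response A (payoff 3)
  P1 vs Y: payoffs [4, 4] → best response A/B (payoff 4)
  P2 vs A: payoffs [1, 0] → best response X (payoff 1)
  P2 vs B: payoffs [2, 2] → best response X/Y (payoff 2)
Mutual best responses: (A,X), (B,Y) → Nash equilibria.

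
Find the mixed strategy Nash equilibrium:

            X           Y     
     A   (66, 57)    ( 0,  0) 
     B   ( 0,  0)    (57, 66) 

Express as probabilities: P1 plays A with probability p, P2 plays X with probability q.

p = 0.5366, q = 0.4634

Work:
Find probabilities that make opponent indifferent:
P2 chooses q to make P1 indifferent between A and B
P1 chooses p to make P2 indifferent between X and Y
Mixed NE: P1 plays (A: 0.5366, B: 0.4634), P2 plays (X: 0.4634, Y: 0.5366)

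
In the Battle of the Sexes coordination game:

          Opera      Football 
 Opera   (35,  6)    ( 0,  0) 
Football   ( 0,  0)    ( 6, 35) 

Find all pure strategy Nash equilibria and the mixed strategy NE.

Pure NE: (Opera, Opera) and (Football, Football); Mixed NE: p = 0.8537, q = 0.1463

Work:
Check pure NE:
(Opera, Opera): (35, 6) - no unilateral deviation beneficial
(Football, Football): (6, 35) - no unilateral deviation beneficial
Mixed NE: P1 plays Opera with p = 0.8537, P2 plays Opera with q = 0.1463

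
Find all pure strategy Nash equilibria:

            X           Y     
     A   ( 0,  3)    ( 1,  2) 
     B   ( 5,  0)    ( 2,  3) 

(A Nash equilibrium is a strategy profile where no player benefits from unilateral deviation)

Nash equilibrium: (B, Y)

Work:
Best responses:
  P1 vs X: payoffs [0, 5] → best response B (payoff 5)
  P1 vs Y: payoffs [1, 2] → best response B (payoff 2)
  P2 vs A: payoffs [3, 2] → best response X (payoff 3)
  P2 vs B: payoffs [0, 3] → best response Y (payoff 3)
Mutual best responses: (B,Y) → Nash equilibria.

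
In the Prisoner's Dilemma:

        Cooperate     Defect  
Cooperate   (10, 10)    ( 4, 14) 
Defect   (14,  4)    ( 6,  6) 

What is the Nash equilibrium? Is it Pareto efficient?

(Defect, Defect) is NE; not Pareto efficient

Work:
Defect dominates Cooperate for both players:
If P2 cooperates: Defect (14) > Cooperate (10)
If P2 defects: Defect (6) > Cooperate (4)
NE: (Defect, Defect) with payoff (6, 6)
But (Cooperate, Cooperate) = (10, 10) Pareto dominates (6, 6)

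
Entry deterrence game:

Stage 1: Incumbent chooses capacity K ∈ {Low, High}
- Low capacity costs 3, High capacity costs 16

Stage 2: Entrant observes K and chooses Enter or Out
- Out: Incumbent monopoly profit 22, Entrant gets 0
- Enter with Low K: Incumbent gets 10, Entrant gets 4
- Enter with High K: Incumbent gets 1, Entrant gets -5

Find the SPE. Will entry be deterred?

SPE: (Low, Enter|Low, Out|High); Entry not deterred. Incumbent net profit = 7, Entrant gets 4

Work:
After Low K: Entrant enters (4 > 0)
After High K: Entrant stays out (-5 < 0)
Incumbent: Low → 10−3=7, High → 22−16=6
Incumbent chooses Low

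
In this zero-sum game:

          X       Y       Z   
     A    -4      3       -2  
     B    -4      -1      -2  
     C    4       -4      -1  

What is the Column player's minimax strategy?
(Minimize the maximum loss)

Column should play Z, value = -1

Work:
Column player minimizes Row's maximum payoff:
Column X: max payoff to Row = 4
Column Y: max payoff to Row = 3
Column Z: max payoff to Row = -1
Minimum is -1, achieved by column Z.
Minimax strategy: Z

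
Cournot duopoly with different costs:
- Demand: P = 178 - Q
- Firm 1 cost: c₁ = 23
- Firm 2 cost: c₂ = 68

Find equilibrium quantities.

q₁* = 66.67, q₂* = 21.67

Work:
Reaction: q₁ = (178 - 23 - q₂)/2
Reaction: q₂ = (178 - 68 - q₁)/2
Solve simultaneously:
q₁* = (178 - 2×23 + 68)/3 = 66.67
q₂* = (178 - 2×68 + 23)/3 = 21.67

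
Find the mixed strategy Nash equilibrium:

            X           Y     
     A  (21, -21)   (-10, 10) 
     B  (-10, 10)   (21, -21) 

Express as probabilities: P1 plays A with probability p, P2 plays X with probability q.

p = 0.5, q = 0.5

Work:
Find probabilities that make opponent indifferent:
P2 chooses q to make P1 indifferent between A and B
P1 chooses p to make P2 indifferent between X and Y
Mixed NE: P1 plays (A: 0.5, B: 0.5), P2 plays (X: 0.5, Y: 0.5)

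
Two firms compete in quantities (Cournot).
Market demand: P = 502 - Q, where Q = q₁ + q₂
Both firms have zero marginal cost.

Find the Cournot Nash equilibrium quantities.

q₁* = q₂* = 167.33; P* = 167.33

Work:
Profit: π_i = P·q_i = (a - q_i - q_j)·q_i
FOC: ∂π_i/∂q_i = a - 2q_i - q_j = 0
Reaction function: q_i = (502 - q_j)/2
Symmetry: q* = 502/3 = 167.33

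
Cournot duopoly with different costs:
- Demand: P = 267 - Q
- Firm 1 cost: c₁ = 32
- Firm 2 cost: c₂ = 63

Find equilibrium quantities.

q₁* = 88.67, q₂* = 57.67

Work:
Reaction: q₁ = (267 - 32 - q₂)/2
Reaction: q₂ = (267 - 63 - q₁)/2
Solve simultaneously:
q₁* = (267 - 2×32 + 63)/3 = 88.67
q₂* = (267 - 2×63 + 32)/3 = 57.67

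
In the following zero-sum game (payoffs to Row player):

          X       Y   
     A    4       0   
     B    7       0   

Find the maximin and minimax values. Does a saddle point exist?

Maximin = 0, Minimax = 0, Saddle: True

Work:
Row minimums: [0, 0] → maximin = 0
Column maximums: [7, 0] → minimax = 0
Saddle point exists! Game value = 0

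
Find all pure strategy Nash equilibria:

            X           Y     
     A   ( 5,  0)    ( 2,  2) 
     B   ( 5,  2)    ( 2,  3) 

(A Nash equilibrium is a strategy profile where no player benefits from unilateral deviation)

Nash equilibrium: (A, Y), (B, Y)

Work:
Best responses:
  P1 vs X: payoffs [5, 5] → best response A/B (payoff 5)
  P1 vs Y: payoffs [2, 2] → best response A/B (payoff 2)
  P2 vs A: payoffs [0, 2] → best response Y (payoff 2)
  P2 vs B: payoffs [2, 3] → best response Y (payoff 3)
Mutual best responses: (A,Y), (B,Y) → Nash equilibria.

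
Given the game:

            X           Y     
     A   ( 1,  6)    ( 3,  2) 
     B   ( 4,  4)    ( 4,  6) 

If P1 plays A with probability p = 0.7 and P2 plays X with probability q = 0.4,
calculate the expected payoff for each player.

E[P1] = 2.74, E[P2] = 4.08

Work:
E[P1] = p·q·π₁(A,X) + p·(1-q)·π₁(A,Y) + (1-p)·q·π₁(B,X) + (1-p)·(1-q)·π₁(B,Y)
= 0.7·0.4·1 + 0.7·0.6·3 + 0.3·0.4·4 + 0.3·0.6·4
= 2.74

E[P2] = 4.08 (similar calculation)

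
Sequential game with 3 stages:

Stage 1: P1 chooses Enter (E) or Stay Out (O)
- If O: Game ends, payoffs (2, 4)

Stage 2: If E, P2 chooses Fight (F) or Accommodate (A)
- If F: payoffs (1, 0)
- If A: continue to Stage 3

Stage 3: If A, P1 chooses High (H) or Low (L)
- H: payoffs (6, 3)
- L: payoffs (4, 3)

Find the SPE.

SPE: (E, A, H); Outcome (6, 3)

Work:
Stage 3: P1 chooses H (6 vs 4)
Stage 2: P2: F->0, A->3 (anticipating H). Choose A
Stage 1: P1: O->2, E->6 (anticipating A, H). Choose E
SPE path: E -> A -> H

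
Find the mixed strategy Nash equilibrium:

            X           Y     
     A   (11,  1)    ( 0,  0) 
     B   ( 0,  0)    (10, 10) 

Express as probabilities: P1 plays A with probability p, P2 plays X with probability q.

p = 0.9091, q = 0.4762

Work:
Find probabilities that make opponent indifferent:
P2 chooses q to make P1 indifferent between A and B
P1 chooses p to make P2 indifferent between X and Y
Mixed NE: P1 plays (A: 0.9091, B: 0.0909), P2 plays (X: 0.4762, Y: 0.5238)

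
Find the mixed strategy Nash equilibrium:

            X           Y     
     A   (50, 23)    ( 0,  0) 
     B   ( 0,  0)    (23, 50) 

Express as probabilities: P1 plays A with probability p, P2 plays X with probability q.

p = 0.6849, q = 0.3151

Work:
Find probabilities that make opponent indifferent:
P2 chooses q to make P1 indifferent between A and B
P1 chooses p to make P2 indifferent between X and Y
Mixed NE: P1 plays (A: 0.6849, B: 0.3151), P2 plays (X: 0.3151, Y: 0.6849)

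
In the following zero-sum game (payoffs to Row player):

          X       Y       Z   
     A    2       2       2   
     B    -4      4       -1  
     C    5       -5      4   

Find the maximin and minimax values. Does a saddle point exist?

Maximin = 2, Minimax = 4, Saddle: False

Work:
Row minimums: [2, -4, -5] → maximin = 2
Column maximums: [5, 4, 4] → minimax = 4
No saddle point (maximin ≠ minimax). Mixed strategy needed.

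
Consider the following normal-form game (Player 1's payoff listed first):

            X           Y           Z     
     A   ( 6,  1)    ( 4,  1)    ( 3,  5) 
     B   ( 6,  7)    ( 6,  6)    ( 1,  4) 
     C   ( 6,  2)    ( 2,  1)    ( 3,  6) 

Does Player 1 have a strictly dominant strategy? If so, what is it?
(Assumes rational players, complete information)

No strictly dominant strategy exists for Player 1

Work:
A strategy strictly dominates another if it gives a strictly higher payoff against every opponent action. Compare each pair of P1's strategies column-by-column:
  A vs B: [6 vs 6, 4 vs 6, 3 vs 1] → A does not strictly dominate B (column X: 6 ≤ 6)
  A vs C: [6 vs 6, 4 vs 2, 3 vs 3] → A does not strictly dominate C (column X: 6 ≤ 6)
  B vs A: [6 vs 6, 6 vs 4, 1 vs 3] → B does not strictly dominate A (column X: 6 ≤ 6)
  B vs C: [6 vs 6, 6 vs 2, 1 vs 3] → B does not strictly dominate C (column X: 6 ≤ 6)
  C vs A: [6 vs 6, 2 vs 4, 3 vs 3] → C does not strictly dominate A (column X: 6 ≤ 6)
  C vs B: [6 vs 6, 2 vs 6, 3 vs 1] → C does not strictly dominate B (column X: 6 ≤ 6)
No single strategy strictly dominates all others → no strictly dominant strategy.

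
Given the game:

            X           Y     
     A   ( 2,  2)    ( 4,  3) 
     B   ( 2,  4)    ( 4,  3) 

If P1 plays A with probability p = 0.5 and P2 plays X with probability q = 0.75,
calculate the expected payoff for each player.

E[P1] = 2.5, E[P2] = 3.0

Work:
E[P1] = p·q·π₁(A,X) + p·(1-q)·π₁(A,Y) + (1-p)·q·π₁(B,X) + (1-p)·(1-q)·π₁(B,Y)
= 0.5·0.75·2 + 0.5·0.25·4 + 0.5·0.75·2 + 0.5·0.25·4
= 2.5

E[P2] = 3.0 (similar calculation)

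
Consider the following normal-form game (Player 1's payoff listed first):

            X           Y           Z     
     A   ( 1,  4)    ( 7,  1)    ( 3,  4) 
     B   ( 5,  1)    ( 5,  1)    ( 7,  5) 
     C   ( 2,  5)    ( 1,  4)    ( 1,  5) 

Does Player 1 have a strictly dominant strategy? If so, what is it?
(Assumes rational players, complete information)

No strictly dominant strategy exists for Player 1

Work:
A strategy strictly dominates another if it gives a strictly higher payoff against every opponent action. Compare each pair of P1's strategies column-by-column:
  A vs B: [1 vs 5, 7 vs 5, 3 vs 7] → A does not strictly dominate B (column X: 1 ≤ 5)
  A vs C: [1 vs 2, 7 vs 1, 3 vs 1] → A does not strictly dominate C (column X: 1 ≤ 2)
  B vs A: [5 vs 1, 5 vs 7, 7 vs 3] → B does not strictly dominate A (column Y: 5 ≤ 7)
  B vs C: [5 vs 2, 5 vs 1, 7 vs 1] → B strictly dominates C
  C vs A: [2 vs 1, 1 vs 7, 1 vs 3] → C does not strictly dominate A (column Y: 1 ≤ 7)
  C vs B: [2 vs 5, 1 vs 5, 1 vs 7] → C does not strictly dominate B (column X: 2 ≤ 5)
No single strategy strictly dominates all others → no strictly dominant strategy.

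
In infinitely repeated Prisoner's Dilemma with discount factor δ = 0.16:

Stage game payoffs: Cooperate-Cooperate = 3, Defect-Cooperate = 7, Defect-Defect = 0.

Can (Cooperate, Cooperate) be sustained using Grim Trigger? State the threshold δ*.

δ* = 0.5714; since δ = 0.16 < 0.5714, cooperation cannot be sustained

Work:
For Grim Trigger:
Cooperate forever: 3/(1-δ)
Defect then punished: 7 + 0·δ/(1-δ)
Need: 3/(1-δ) ≥ 7 + 0·δ/(1-δ)
Solving: δ ≥ (T-R)/(T-P) = (7-3)/(7-0) = 0.5714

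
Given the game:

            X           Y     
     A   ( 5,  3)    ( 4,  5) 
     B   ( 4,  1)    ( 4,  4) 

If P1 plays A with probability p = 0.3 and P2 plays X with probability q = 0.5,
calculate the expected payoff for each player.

E[P1] = 4.15, E[P2] = 2.95

Work:
E[P1] = p·q·π₁(A,X) + p·(1-q)·π₁(A,Y) + (1-p)·q·π₁(B,X) + (1-p)·(1-q)·π₁(B,Y)
= 0.3·0.5·5 + 0.3·0.5·4 + 0.7·0.5·4 + 0.7·0.5·4
= 4.15

E[P2] = 2.95 (similar calculation)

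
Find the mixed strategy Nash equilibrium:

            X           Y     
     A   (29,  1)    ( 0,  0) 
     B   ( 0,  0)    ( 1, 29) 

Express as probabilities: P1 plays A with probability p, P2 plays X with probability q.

p = 0.9667, q = 0.0333

Work:
Find probabilities that make opponent indifferent:
P2 chooses q to make P1 indifferent between A and B
P1 chooses p to make P2 indifferent between X and Y
Mixed NE: P1 plays (A: 0.9667, B: 0.0333), P2 plays (X: 0.0333, Y: 0.9667)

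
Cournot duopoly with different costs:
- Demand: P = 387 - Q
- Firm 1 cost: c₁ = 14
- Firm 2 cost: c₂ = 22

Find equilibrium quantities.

q₁* = 127.0, q₂* = 119.0

Work:
Reaction: q₁ = (387 - 14 - q₂)/2
Reaction: q₂ = (387 - 22 - q₁)/2
Solve simultaneously:
q₁* = (387 - 2×14 + 22)/3 = 127.0
q₂* = (387 - 2×22 + 14)/3 = 119.0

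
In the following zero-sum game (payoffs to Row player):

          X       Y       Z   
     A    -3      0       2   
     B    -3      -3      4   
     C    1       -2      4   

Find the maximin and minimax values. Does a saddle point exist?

Maximin = -2, Minimax = 0, Saddle: False

Work:
Row minimums: [-3, -3, -2] → maximin = -2
Column maximums: [1, 0, 4] → minimax = 0
No saddle point (maximin ≠ minimax). Mixed strategy needed.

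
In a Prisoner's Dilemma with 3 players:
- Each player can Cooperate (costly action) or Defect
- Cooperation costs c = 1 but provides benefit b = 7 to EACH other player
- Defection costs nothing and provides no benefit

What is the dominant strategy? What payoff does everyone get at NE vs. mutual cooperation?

Dominant: Defect; NE payoff = 0; Coop payoff = 13

Work:
Defect dominates (saves cost c = 1, benefit to others is external)
NE: All defect → everyone gets 0
If all cooperate: each receives (2)×7 - 1 = 13
Social dilemma: 13 > 0 but NE gives 0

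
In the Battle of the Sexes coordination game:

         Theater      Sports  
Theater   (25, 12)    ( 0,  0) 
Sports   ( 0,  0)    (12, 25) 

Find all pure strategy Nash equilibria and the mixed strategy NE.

Pure NE: (Theater, Theater) and (Sports, Sports); Mixed NE: p = 0.6757, q = 0.3243

Work:
Check pure NE:
(Theater, Theater): (25, 12) - no unilateral deviation beneficial
(Sports, Sports): (12, 25) - no unilateral deviation beneficial
Mixed NE: P1 plays Theater with p = 0.6757, P2 plays Theater with q = 0.3243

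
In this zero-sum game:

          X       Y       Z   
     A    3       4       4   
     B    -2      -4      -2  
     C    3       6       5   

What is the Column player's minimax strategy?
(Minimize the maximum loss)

Column should play X, value = 3

Work:
Column player minimizes Row's maximum payoff:
Column X: max payoff to Row = 3
Column Y: max payoff to Row = 6
Column Z: max payoff to Row = 5
Minimum is 3, achieved by column X.
Minimax strategy: X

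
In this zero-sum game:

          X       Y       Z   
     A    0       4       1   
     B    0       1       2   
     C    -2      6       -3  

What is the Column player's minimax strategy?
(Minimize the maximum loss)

Column should play X, value = 0

Work:
Column player minimizes Row's maximum payoff:
Column X: max payoff to Row = 0
Column Y: max payoff to Row = 6
Column Z: max payoff to Row = 2
Minimum is 0, achieved by column X.
Minimax strategy: X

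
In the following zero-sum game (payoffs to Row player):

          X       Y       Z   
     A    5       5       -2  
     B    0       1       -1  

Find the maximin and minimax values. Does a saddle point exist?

Maximin = -1, Minimax = -1, Saddle: True

Work:
Row minimums: [-2, -1] → maximin = -1
Column maximums: [5, 5, -1] → minimax = -1
Saddle point exists! Game value = -1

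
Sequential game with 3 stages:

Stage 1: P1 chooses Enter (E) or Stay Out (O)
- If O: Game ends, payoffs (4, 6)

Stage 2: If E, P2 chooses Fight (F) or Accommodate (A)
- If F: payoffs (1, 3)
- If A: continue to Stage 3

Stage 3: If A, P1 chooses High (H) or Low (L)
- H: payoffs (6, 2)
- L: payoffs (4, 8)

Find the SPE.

SPE: (O, F, H); Outcome (4, 6)

Work:
Stage 3: P1 chooses H (6 vs 4)
Stage 2: P2: F->3, A->2 (anticipating H). Choose F
Stage 1: P1: O->4, E->1 (anticipating F, H). Choose O
SPE path: O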